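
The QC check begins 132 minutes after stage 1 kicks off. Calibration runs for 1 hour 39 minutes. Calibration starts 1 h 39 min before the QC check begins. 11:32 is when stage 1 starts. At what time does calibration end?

The QC check starts at 11:32 + 132 min = 13:44.
Calibration starts at 13:44 − 99 min = 12:05.
Calibration ends at 12:05 + 99 min = 13:44.

13:44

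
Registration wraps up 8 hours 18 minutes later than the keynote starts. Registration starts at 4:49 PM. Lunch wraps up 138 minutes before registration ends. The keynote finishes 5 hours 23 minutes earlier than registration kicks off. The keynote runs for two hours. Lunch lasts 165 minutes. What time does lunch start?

12:41 PM

The keynote ends at 4:49 PM − 323 min = 11:26 AM.
The keynote starts at 11:26 AM − 120 min = 9:26 AM.
Registration ends at 9:26 AM + 498 min = 5:44 PM.
Lunch ends at 5:44 PM − 138 min = 3:26 PM.
Lunch starts at 3:26 PM − 165 min = 12:41 PM.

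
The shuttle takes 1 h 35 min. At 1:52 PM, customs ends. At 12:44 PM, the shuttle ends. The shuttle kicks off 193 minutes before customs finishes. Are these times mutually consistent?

No

The shuttle starts at 1:52 PM − 193 min = 10:39 AM.
The shuttle ends at 10:39 AM + 95 min = 12:14 PM.
But the shuttle is also said to end at 12:44 PM — a 30-minute conflict.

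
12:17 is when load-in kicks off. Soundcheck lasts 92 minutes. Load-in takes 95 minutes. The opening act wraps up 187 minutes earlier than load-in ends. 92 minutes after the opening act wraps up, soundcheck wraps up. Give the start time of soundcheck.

Load-in ends at 12:17 + 95 min = 13:52.
The opening act ends at 13:52 − 187 min = 10:45.
Soundcheck ends at 10:45 + 92 min = 12:17.
Soundcheck starts at 12:17 − 92 min = 10:45.

10:45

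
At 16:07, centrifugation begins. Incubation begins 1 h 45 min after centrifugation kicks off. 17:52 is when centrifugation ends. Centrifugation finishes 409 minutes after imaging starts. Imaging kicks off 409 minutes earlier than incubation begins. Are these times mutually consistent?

Incubation starts at 16:07 + 105 min = 17:52.
Imaging starts at 17:52 − 409 min = 11:03.
Centrifugation ends at 11:03 + 409 min = 17:52.
That matches the stated 17:52, so the schedule is consistent.

Yes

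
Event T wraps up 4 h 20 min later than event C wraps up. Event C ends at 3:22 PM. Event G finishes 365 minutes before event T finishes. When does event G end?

1:37 PM

Event T ends at 3:22 PM + 260 min = 7:42 PM.
Event G ends at 7:42 PM − 365 min = 1:37 PM.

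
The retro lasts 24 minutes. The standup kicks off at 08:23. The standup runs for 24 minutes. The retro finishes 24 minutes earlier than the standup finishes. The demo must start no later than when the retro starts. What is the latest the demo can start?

The standup ends at 08:23 + 24 min = 08:47.
The retro ends at 08:47 − 24 min = 08:23.
The retro starts at 08:23 − 24 min = 07:59.
The demo is bounded by the retro, so the latest it can start is 07:59.

07:59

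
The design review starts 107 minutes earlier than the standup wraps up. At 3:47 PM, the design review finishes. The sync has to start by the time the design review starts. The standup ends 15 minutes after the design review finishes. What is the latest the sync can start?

The standup ends at 3:47 PM + 15 min = 4:02 PM.
The design review starts at 4:02 PM − 107 min = 2:15 PM.
The sync is bounded by the design review, so the latest it can start is 2:15 PM.

2:15 PM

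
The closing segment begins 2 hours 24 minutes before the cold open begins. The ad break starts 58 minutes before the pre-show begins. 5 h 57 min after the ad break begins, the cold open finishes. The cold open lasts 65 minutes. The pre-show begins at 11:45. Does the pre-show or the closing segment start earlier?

The ad break starts at 11:45 − 58 min = 10:47.
The cold open ends at 10:47 + 357 min = 16:44.
The cold open starts at 16:44 − 65 min = 15:39.
The closing segment starts at 15:39 − 144 min = 13:15.
The pre-show starts at 11:45 and the closing segment starts at 13:15, so the pre-show is first.

the pre-show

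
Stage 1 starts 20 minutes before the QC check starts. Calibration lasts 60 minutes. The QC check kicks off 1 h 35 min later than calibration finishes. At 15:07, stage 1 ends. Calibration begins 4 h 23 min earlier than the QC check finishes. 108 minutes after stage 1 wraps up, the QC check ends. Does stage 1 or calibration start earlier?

calibration

The QC check ends at 15:07 + 108 min = 16:55.
Calibration starts at 16:55 − 263 min = 12:32.
Calibration ends at 12:32 + 60 min = 13:32.
The QC check starts at 13:32 + 95 min = 15:07.
Stage 1 starts at 15:07 − 20 min = 14:47.
Stage 1 starts at 14:47 and calibration starts at 12:32, so calibration is first.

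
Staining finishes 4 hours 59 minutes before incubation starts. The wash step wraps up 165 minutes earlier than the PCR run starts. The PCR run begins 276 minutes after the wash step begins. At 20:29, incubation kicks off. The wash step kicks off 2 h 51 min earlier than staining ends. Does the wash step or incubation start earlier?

the wash step

Staining ends at 20:29 − 299 min = 15:30.
The wash step starts at 15:30 − 171 min = 12:39.
The wash step starts at 12:39 and incubation starts at 20:29, so the wash step is first.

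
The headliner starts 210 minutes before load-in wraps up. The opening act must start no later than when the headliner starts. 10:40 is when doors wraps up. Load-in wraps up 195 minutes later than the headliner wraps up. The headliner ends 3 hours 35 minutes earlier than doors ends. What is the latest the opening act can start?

The headliner ends at 10:40 − 215 min = 07:05.
Load-in ends at 07:05 + 195 min = 10:20.
The headliner starts at 10:20 − 210 min = 06:50.
The opening act is bounded by the headliner, so the latest it can start is 06:50.

06:50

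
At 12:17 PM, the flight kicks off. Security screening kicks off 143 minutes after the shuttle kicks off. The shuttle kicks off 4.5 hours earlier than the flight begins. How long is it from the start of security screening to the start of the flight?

The shuttle starts at 12:17 PM − 270 min = 7:47 AM.
Security screening starts at 7:47 AM + 143 min = 10:10 AM.
From 10:10 AM to 12:17 PM is 127 minutes.

127 minutes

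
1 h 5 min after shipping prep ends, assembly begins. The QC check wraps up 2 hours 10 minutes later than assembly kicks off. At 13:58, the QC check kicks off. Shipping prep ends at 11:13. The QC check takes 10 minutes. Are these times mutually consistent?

No

Assembly starts at 11:13 + 65 min = 12:18.
The QC check ends at 12:18 + 130 min = 14:28.
The QC check starts at 14:28 − 10 min = 14:18.
But the QC check is also said to start at 13:58 — a 20-minute conflict.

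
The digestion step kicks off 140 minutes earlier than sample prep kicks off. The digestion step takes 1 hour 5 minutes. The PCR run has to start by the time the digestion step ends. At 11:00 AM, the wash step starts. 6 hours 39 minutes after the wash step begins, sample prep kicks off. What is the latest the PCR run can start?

Sample prep starts at 11:00 AM + 399 min = 5:39 PM.
The digestion step starts at 5:39 PM − 140 min = 3:19 PM.
The digestion step ends at 3:19 PM + 65 min = 4:24 PM.
The PCR run is bounded by the digestion step, so the latest it can start is 4:24 PM.

4:24 PM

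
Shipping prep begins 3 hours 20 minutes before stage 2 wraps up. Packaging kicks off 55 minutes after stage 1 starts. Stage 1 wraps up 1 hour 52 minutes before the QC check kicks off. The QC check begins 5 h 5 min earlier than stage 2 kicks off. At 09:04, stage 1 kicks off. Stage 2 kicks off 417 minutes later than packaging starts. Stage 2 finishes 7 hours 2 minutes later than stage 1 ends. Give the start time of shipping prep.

Packaging starts at 09:04 + 55 min = 09:59.
Stage 2 starts at 09:59 + 417 min = 16:56.
The QC check starts at 16:56 − 305 min = 11:51.
Stage 1 ends at 11:51 − 112 min = 09:59.
Stage 2 ends at 09:59 + 422 min = 17:01.
Shipping prep starts at 17:01 − 200 min = 13:41.

13:41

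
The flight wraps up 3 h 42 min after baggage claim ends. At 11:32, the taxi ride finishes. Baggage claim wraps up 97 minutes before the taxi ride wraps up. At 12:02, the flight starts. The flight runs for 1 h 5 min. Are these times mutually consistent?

Baggage claim ends at 11:32 − 97 min = 09:55.
The flight ends at 09:55 + 222 min = 13:37.
The flight starts at 13:37 − 65 min = 12:32.
But the flight is also said to start at 12:02 — a 30-minute conflict.

No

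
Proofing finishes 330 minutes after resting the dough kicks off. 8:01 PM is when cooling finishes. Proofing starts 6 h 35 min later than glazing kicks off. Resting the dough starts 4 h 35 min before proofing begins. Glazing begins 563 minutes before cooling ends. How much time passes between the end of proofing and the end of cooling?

113 minutes

Glazing starts at 8:01 PM − 563 min = 10:38 AM.
Proofing starts at 10:38 AM + 395 min = 5:13 PM.
Resting the dough starts at 5:13 PM − 275 min = 12:38 PM.
Proofing ends at 12:38 PM + 330 min = 6:08 PM.
From 6:08 PM to 8:01 PM is 113 minutes.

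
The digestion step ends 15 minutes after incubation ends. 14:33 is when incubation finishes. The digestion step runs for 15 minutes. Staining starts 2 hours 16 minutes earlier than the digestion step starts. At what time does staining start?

The digestion step ends at 14:33 + 15 min = 14:48.
The digestion step starts at 14:48 − 15 min = 14:33.
Staining starts at 14:33 − 136 min = 12:17.

12:17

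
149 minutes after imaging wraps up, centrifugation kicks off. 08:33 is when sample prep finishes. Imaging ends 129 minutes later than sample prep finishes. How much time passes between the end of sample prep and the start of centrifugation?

Imaging ends at 08:33 + 129 min = 10:42.
Centrifugation starts at 10:42 + 149 min = 13:11.
From 08:33 to 13:11 is 278 minutes.

278 minutes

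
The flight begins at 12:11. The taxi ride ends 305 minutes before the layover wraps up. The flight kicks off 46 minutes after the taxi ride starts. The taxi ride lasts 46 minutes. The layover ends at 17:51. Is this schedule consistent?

No

The taxi ride ends at 17:51 − 305 min = 12:46.
The taxi ride starts at 12:46 − 46 min = 12:00.
The flight starts at 12:00 + 46 min = 12:46.
But the flight is also said to start at 12:11 — a 35-minute conflict.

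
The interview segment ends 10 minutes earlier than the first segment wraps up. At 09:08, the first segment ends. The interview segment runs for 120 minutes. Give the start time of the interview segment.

The interview segment ends at 09:08 − 10 min = 08:58.
The interview segment starts at 08:58 − 120 min = 06:58.

06:58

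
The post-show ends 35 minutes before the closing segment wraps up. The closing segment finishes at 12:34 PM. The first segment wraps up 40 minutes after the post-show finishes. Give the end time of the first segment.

The post-show ends at 12:34 PM − 35 min = 11:59 AM.
The first segment ends at 11:59 AM + 40 min = 12:39 PM.

12:39 PM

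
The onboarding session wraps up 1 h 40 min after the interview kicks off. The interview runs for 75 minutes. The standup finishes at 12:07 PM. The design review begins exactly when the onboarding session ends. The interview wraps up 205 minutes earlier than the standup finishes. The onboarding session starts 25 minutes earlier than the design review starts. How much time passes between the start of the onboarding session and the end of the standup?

The interview ends at 12:07 PM − 205 min = 8:42 AM.
The interview starts at 8:42 AM − 75 min = 7:27 AM.
The onboarding session ends at 7:27 AM + 100 min = 9:07 AM.
So the design review starts at 9:07 AM.
The onboarding session starts at 9:07 AM − 25 min = 8:42 AM.
From 8:42 AM to 12:07 PM is 3 h 25 min.

3 h 25 min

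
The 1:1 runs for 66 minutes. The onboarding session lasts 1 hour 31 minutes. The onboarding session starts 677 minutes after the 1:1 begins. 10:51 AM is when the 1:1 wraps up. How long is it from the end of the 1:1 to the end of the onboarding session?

The 1:1 starts at 10:51 AM − 66 min = 9:45 AM.
The onboarding session starts at 9:45 AM + 677 min = 9:02 PM.
The onboarding session ends at 9:02 PM + 91 min = 10:33 PM.
From 10:51 AM to 10:33 PM is 702 minutes.

702 minutes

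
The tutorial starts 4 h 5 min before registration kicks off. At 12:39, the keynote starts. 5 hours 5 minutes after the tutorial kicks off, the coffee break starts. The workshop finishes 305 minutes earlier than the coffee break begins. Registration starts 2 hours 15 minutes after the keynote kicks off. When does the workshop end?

Registration starts at 12:39 + 135 min = 14:54.
The tutorial starts at 14:54 − 245 min = 10:49.
The coffee break starts at 10:49 + 305 min = 15:54.
The workshop ends at 15:54 − 305 min = 10:49.

10:49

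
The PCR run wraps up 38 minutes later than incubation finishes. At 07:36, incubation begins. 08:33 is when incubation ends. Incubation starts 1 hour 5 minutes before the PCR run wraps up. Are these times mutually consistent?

The PCR run ends at 08:33 + 38 min = 09:11.
Incubation starts at 09:11 − 65 min = 08:06.
But incubation is also said to start at 07:36 — a 30-minute conflict.

No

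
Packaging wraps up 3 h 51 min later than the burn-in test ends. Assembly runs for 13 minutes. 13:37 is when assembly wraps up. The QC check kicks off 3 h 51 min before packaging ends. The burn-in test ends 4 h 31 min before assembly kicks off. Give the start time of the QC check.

Assembly starts at 13:37 − 13 min = 13:24.
The burn-in test ends at 13:24 − 271 min = 08:53.
Packaging ends at 08:53 + 231 min = 12:44.
The QC check starts at 12:44 − 231 min = 08:53.

08:53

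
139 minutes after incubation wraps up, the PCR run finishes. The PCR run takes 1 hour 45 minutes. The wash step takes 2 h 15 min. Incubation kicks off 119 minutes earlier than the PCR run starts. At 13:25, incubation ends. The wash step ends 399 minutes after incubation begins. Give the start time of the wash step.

The PCR run ends at 13:25 + 139 min = 15:44.
The PCR run starts at 15:44 − 105 min = 13:59.
Incubation starts at 13:59 − 119 min = 12:00.
The wash step ends at 12:00 + 399 min = 18:39.
The wash step starts at 18:39 − 135 min = 16:24.

16:24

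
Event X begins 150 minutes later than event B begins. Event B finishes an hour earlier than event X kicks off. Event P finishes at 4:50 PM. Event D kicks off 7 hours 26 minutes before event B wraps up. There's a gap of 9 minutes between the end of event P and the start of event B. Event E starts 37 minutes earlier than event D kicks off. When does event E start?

Event B starts at 4:50 PM + 9 min = 4:59 PM.
Event X starts at 4:59 PM + 150 min = 7:29 PM.
Event B ends at 7:29 PM − 60 min = 6:29 PM.
Event D starts at 6:29 PM − 446 min = 11:03 AM.
Event E starts at 11:03 AM − 37 min = 10:26 AM.

10:26 AM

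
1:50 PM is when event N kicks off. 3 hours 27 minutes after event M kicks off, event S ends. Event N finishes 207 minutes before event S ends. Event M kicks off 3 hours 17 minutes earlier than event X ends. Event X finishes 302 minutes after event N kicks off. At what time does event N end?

3:35 PM

Event X ends at 1:50 PM + 302 min = 6:52 PM.
Event M starts at 6:52 PM − 197 min = 3:35 PM.
Event S ends at 3:35 PM + 207 min = 7:02 PM.
Event N ends at 7:02 PM − 207 min = 3:35 PM.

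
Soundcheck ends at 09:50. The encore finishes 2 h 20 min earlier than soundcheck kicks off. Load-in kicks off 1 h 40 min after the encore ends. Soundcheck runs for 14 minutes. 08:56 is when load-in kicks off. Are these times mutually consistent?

Soundcheck starts at 09:50 − 14 min = 09:36.
The encore ends at 09:36 − 140 min = 07:16.
Load-in starts at 07:16 + 100 min = 08:56.
That matches the stated 08:56, so the schedule is consistent.

Yes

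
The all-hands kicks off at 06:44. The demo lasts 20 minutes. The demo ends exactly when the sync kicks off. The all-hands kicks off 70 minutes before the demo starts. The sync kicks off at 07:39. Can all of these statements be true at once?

No

The demo ends at 07:39.
The demo starts at 07:39 − 20 min = 07:19.
The all-hands starts at 07:19 − 70 min = 06:09.
But the all-hands is also said to start at 06:44 — a 35-minute conflict.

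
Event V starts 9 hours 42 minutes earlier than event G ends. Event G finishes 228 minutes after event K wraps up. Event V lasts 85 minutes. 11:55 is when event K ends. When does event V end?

Event G ends at 11:55 + 228 min = 15:43.
Event V starts at 15:43 − 582 min = 06:01.
Event V ends at 06:01 + 85 min = 07:26.

07:26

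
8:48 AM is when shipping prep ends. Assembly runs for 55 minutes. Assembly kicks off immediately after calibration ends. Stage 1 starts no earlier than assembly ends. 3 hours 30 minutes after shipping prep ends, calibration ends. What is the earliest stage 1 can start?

Calibration ends at 8:48 AM + 210 min = 12:18 PM.
So assembly starts at 12:18 PM.
Assembly ends at 12:18 PM + 55 min = 1:13 PM.
Stage 1 is bounded by assembly, so the earliest it can start is 1:13 PM.

1:13 PM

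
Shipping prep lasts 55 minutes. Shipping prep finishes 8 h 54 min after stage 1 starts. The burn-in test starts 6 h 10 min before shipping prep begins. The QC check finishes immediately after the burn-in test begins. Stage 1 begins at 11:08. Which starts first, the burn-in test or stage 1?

stage 1

Shipping prep ends at 11:08 + 534 min = 20:02.
Shipping prep starts at 20:02 − 55 min = 19:07.
The burn-in test starts at 19:07 − 370 min = 12:57.
The burn-in test starts at 12:57 and stage 1 starts at 11:08, so stage 1 is first.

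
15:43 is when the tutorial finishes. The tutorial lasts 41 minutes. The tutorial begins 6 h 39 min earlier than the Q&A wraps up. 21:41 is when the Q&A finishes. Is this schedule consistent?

The tutorial starts at 21:41 − 399 min = 15:02.
The tutorial ends at 15:02 + 41 min = 15:43.
That matches the stated 15:43, so the schedule is consistent.

Yes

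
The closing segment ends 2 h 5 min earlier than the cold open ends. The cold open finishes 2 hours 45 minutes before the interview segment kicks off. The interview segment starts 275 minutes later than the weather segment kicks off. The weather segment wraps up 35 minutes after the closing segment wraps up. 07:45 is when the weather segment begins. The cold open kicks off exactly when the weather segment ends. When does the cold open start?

08:05

The interview segment starts at 07:45 + 275 min = 12:20.
The cold open ends at 12:20 − 165 min = 09:35.
The closing segment ends at 09:35 − 125 min = 07:30.
The weather segment ends at 07:30 + 35 min = 08:05.
So the cold open starts at 08:05.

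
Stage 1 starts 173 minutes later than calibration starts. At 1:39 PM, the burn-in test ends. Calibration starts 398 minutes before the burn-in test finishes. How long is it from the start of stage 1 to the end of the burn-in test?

3 hours 45 minutes

Calibration starts at 1:39 PM − 398 min = 7:01 AM.
Stage 1 starts at 7:01 AM + 173 min = 9:54 AM.
From 9:54 AM to 1:39 PM is 3 hours 45 minutes.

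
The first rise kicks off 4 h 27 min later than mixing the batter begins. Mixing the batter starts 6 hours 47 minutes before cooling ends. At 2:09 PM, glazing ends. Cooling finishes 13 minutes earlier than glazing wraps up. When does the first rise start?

Cooling ends at 2:09 PM − 13 min = 1:56 PM.
Mixing the batter starts at 1:56 PM − 407 min = 7:09 AM.
The first rise starts at 7:09 AM + 267 min = 11:36 AM.

11:36 AM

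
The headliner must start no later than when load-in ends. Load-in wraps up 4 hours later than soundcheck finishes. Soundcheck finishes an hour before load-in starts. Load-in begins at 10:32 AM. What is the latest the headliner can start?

1:32 PM

Soundcheck ends at 10:32 AM − 60 min = 9:32 AM.
Load-in ends at 9:32 AM + 240 min = 1:32 PM.
The headliner is bounded by load-in, so the latest it can start is 1:32 PM.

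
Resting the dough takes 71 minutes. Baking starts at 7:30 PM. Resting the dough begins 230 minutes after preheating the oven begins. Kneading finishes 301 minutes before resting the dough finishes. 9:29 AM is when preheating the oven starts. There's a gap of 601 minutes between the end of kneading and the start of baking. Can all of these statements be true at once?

Resting the dough starts at 9:29 AM + 230 min = 1:19 PM.
Resting the dough ends at 1:19 PM + 71 min = 2:30 PM.
Kneading ends at 2:30 PM − 301 min = 9:29 AM.
Baking starts at 9:29 AM + 601 min = 7:30 PM.
That matches the stated 7:30 PM, so the schedule is consistent.

Yes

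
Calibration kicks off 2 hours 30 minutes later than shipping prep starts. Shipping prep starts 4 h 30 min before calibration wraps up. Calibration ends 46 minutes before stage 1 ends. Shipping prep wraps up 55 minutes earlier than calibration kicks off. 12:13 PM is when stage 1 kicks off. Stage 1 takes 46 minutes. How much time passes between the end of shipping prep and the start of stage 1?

2 hours 55 minutes

Stage 1 ends at 12:13 PM + 46 min = 12:59 PM.
Calibration ends at 12:59 PM − 46 min = 12:13 PM.
Shipping prep starts at 12:13 PM − 270 min = 7:43 AM.
Calibration starts at 7:43 AM + 150 min = 10:13 AM.
Shipping prep ends at 10:13 AM − 55 min = 9:18 AM.
From 9:18 AM to 12:13 PM is 2 hours 55 minutes.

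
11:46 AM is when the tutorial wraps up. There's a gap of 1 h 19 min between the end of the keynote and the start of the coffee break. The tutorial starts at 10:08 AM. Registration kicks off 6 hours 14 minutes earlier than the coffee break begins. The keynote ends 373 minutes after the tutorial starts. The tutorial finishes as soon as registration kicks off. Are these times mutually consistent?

No

The keynote ends at 10:08 AM + 373 min = 4:21 PM.
The coffee break starts at 4:21 PM + 79 min = 5:40 PM.
Registration starts at 5:40 PM − 374 min = 11:26 AM.
So the tutorial ends at 11:26 AM.
But the tutorial is also said to end at 11:46 AM — a 20-minute conflict.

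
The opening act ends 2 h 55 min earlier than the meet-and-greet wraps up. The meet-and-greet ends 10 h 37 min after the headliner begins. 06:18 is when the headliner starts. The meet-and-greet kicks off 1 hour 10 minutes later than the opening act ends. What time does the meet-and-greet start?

15:10

The meet-and-greet ends at 06:18 + 637 min = 16:55.
The opening act ends at 16:55 − 175 min = 14:00.
The meet-and-greet starts at 14:00 + 70 min = 15:10.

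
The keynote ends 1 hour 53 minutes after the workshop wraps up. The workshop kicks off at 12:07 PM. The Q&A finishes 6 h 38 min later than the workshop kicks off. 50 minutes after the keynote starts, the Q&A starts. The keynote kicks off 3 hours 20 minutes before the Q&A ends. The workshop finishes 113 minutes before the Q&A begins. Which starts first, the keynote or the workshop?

the workshop

The Q&A ends at 12:07 PM + 398 min = 6:45 PM.
The keynote starts at 6:45 PM − 200 min = 3:25 PM.
The keynote starts at 3:25 PM and the workshop starts at 12:07 PM, so the workshop is first.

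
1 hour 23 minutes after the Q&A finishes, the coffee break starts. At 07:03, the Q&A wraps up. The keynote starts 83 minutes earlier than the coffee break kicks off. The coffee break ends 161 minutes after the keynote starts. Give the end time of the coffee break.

The coffee break starts at 07:03 + 83 min = 08:26.
The keynote starts at 08:26 − 83 min = 07:03.
The coffee break ends at 07:03 + 161 min = 09:44.

09:44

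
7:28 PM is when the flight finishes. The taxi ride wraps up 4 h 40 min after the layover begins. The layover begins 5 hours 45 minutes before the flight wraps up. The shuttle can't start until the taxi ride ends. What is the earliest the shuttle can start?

The layover starts at 7:28 PM − 345 min = 1:43 PM.
The taxi ride ends at 1:43 PM + 280 min = 6:23 PM.
The shuttle is bounded by the taxi ride, so the earliest it can start is 6:23 PM.

6:23 PM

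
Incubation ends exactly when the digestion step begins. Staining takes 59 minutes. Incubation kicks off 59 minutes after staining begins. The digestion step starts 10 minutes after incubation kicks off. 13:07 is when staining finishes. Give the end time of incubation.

Staining starts at 13:07 − 59 min = 12:08.
Incubation starts at 12:08 + 59 min = 13:07.
The digestion step starts at 13:07 + 10 min = 13:17.
So incubation ends at 13:17.

13:17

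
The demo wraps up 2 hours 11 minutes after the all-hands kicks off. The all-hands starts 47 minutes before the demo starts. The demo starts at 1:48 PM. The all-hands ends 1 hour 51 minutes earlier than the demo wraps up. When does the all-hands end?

The all-hands starts at 1:48 PM − 47 min = 1:01 PM.
The demo ends at 1:01 PM + 131 min = 3:12 PM.
The all-hands ends at 3:12 PM − 111 min = 1:21 PM.

1:21 PM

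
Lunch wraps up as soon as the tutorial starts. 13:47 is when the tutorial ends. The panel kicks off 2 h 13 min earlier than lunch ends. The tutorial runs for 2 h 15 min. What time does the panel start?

The tutorial starts at 13:47 − 135 min = 11:32.
So lunch ends at 11:32.
The panel starts at 11:32 − 133 min = 09:19.

09:19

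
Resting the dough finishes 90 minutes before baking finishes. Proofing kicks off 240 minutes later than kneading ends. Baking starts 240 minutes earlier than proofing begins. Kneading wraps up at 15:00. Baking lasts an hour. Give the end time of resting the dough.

14:30

Proofing starts at 15:00 + 240 min = 19:00.
Baking starts at 19:00 − 240 min = 15:00.
Baking ends at 15:00 + 60 min = 16:00.
Resting the dough ends at 16:00 − 90 min = 14:30.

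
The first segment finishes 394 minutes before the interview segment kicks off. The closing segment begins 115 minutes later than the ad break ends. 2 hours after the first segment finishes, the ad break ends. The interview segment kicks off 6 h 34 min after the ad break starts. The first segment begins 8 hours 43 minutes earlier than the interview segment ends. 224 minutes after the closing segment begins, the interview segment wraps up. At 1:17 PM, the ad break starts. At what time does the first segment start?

The interview segment starts at 1:17 PM + 394 min = 7:51 PM.
The first segment ends at 7:51 PM − 394 min = 1:17 PM.
The ad break ends at 1:17 PM + 120 min = 3:17 PM.
The closing segment starts at 3:17 PM + 115 min = 5:12 PM.
The interview segment ends at 5:12 PM + 224 min = 8:56 PM.
The first segment starts at 8:56 PM − 523 min = 12:13 PM.

12:13 PM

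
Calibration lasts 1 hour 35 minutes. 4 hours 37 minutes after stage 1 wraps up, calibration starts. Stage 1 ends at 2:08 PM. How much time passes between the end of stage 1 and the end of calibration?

6 h 12 min

Calibration starts at 2:08 PM + 277 min = 6:45 PM.
Calibration ends at 6:45 PM + 95 min = 8:20 PM.
From 2:08 PM to 8:20 PM is 6 h 12 min.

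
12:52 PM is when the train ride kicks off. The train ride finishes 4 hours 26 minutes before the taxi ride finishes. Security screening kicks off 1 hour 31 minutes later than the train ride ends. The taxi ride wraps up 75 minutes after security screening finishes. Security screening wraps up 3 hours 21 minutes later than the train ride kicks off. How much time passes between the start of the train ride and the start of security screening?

1 hour 41 minutes

Security screening ends at 12:52 PM + 201 min = 4:13 PM.
The taxi ride ends at 4:13 PM + 75 min = 5:28 PM.
The train ride ends at 5:28 PM − 266 min = 1:02 PM.
Security screening starts at 1:02 PM + 91 min = 2:33 PM.
From 12:52 PM to 2:33 PM is 1 hour 41 minutes.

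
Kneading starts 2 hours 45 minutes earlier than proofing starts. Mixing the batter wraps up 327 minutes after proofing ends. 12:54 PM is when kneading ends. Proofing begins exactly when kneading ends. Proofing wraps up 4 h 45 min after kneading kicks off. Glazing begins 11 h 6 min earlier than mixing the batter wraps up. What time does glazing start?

9:15 AM

Proofing starts at 12:54 PM.
Kneading starts at 12:54 PM − 165 min = 10:09 AM.
Proofing ends at 10:09 AM + 285 min = 2:54 PM.
Mixing the batter ends at 2:54 PM + 327 min = 8:21 PM.
Glazing starts at 8:21 PM − 666 min = 9:15 AM.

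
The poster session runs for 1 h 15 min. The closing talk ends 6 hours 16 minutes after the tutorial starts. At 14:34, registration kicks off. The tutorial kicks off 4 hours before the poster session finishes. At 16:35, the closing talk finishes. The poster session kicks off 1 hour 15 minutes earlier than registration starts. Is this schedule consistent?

No

The poster session starts at 14:34 − 75 min = 13:19.
The poster session ends at 13:19 + 75 min = 14:34.
The tutorial starts at 14:34 − 240 min = 10:34.
The closing talk ends at 10:34 + 376 min = 16:50.
But the closing talk is also said to end at 16:35 — a 15-minute conflict.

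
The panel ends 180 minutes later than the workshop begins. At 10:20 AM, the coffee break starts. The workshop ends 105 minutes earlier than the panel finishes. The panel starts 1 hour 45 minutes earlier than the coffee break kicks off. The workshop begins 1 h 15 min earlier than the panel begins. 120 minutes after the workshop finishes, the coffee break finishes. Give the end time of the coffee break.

10:35 AM

The panel starts at 10:20 AM − 105 min = 8:35 AM.
The workshop starts at 8:35 AM − 75 min = 7:20 AM.
The panel ends at 7:20 AM + 180 min = 10:20 AM.
The workshop ends at 10:20 AM − 105 min = 8:35 AM.
The coffee break ends at 8:35 AM + 120 min = 10:35 AM.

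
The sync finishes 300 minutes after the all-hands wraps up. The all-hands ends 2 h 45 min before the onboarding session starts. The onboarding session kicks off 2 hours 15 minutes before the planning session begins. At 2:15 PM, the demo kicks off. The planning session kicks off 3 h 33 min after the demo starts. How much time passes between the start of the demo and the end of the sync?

The planning session starts at 2:15 PM + 213 min = 5:48 PM.
The onboarding session starts at 5:48 PM − 135 min = 3:33 PM.
The all-hands ends at 3:33 PM − 165 min = 12:48 PM.
The sync ends at 12:48 PM + 300 min = 5:48 PM.
From 2:15 PM to 5:48 PM is 3 hours 33 minutes.

3 hours 33 minutes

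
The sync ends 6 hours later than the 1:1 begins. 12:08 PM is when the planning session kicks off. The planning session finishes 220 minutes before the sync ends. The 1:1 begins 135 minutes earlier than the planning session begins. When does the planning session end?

12:13 PM

The 1:1 starts at 12:08 PM − 135 min = 9:53 AM.
The sync ends at 9:53 AM + 360 min = 3:53 PM.
The planning session ends at 3:53 PM − 220 min = 12:13 PM.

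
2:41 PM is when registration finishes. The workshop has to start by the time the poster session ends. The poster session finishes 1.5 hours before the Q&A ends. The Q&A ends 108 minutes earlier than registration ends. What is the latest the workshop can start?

11:23 AM

The Q&A ends at 2:41 PM − 108 min = 12:53 PM.
The poster session ends at 12:53 PM − 90 min = 11:23 AM.
The workshop is bounded by the poster session, so the latest it can start is 11:23 AM.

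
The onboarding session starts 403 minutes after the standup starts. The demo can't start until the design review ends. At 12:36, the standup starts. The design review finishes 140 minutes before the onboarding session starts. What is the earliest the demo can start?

The onboarding session starts at 12:36 + 403 min = 19:19.
The design review ends at 19:19 − 140 min = 16:59.
The demo is bounded by the design review, so the earliest it can start is 16:59.

16:59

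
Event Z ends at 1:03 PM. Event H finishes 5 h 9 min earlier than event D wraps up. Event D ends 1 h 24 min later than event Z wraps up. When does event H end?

9:18 AM

Event D ends at 1:03 PM + 84 min = 2:27 PM.
Event H ends at 2:27 PM − 309 min = 9:18 AM.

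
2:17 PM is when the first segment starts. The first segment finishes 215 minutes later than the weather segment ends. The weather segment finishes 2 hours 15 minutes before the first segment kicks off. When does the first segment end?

3:37 PM

The weather segment ends at 2:17 PM − 135 min = 12:02 PM.
The first segment ends at 12:02 PM + 215 min = 3:37 PM.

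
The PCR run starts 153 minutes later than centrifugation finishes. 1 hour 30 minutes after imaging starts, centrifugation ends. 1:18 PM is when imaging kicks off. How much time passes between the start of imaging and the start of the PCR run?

4 h 3 min

Centrifugation ends at 1:18 PM + 90 min = 2:48 PM.
The PCR run starts at 2:48 PM + 153 min = 5:21 PM.
From 1:18 PM to 5:21 PM is 4 h 3 min.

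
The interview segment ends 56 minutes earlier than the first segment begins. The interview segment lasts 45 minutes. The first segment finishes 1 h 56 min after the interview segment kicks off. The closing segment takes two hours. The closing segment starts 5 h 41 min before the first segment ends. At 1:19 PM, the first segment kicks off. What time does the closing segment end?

The interview segment ends at 1:19 PM − 56 min = 12:23 PM.
The interview segment starts at 12:23 PM − 45 min = 11:38 AM.
The first segment ends at 11:38 AM + 116 min = 1:34 PM.
The closing segment starts at 1:34 PM − 341 min = 7:53 AM.
The closing segment ends at 7:53 AM + 120 min = 9:53 AM.

9:53 AM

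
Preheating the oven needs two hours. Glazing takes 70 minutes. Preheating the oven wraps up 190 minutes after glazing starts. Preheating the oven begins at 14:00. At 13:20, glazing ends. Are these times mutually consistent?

No

Glazing starts at 13:20 − 70 min = 12:10.
Preheating the oven ends at 12:10 + 190 min = 15:20.
Preheating the oven starts at 15:20 − 120 min = 13:20.
But preheating the oven is also said to start at 14:00 — a 40-minute conflict.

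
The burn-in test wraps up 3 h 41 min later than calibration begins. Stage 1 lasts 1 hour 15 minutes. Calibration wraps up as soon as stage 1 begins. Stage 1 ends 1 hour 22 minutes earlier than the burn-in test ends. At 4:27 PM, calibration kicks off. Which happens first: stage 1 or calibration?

The burn-in test ends at 4:27 PM + 221 min = 8:08 PM.
Stage 1 ends at 8:08 PM − 82 min = 6:46 PM.
Stage 1 starts at 6:46 PM − 75 min = 5:31 PM.
Stage 1 starts at 5:31 PM and calibration starts at 4:27 PM, so calibration is first.

calibration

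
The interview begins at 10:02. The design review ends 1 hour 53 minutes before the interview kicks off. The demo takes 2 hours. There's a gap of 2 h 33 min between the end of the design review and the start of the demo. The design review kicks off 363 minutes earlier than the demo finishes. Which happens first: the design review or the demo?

the design review

The design review ends at 10:02 − 113 min = 08:09.
The demo starts at 08:09 + 153 min = 10:42.
The demo ends at 10:42 + 120 min = 12:42.
The design review starts at 12:42 − 363 min = 06:39.
The design review starts at 06:39 and the demo starts at 10:42, so the design review is first.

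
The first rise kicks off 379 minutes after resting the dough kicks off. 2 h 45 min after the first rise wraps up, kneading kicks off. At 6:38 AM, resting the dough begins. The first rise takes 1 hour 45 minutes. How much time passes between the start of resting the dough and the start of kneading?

10 hours 49 minutes

The first rise starts at 6:38 AM + 379 min = 12:57 PM.
The first rise ends at 12:57 PM + 105 min = 2:42 PM.
Kneading starts at 2:42 PM + 165 min = 5:27 PM.
From 6:38 AM to 5:27 PM is 10 hours 49 minutes.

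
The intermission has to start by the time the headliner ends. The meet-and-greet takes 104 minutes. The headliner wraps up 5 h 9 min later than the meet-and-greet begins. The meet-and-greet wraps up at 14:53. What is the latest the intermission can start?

18:18

The meet-and-greet starts at 14:53 − 104 min = 13:09.
The headliner ends at 13:09 + 309 min = 18:18.
The intermission is bounded by the headliner, so the latest it can start is 18:18.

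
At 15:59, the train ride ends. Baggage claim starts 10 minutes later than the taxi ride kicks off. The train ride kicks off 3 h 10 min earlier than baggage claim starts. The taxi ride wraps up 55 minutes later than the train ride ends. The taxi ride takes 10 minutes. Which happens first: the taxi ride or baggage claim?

The taxi ride ends at 15:59 + 55 min = 16:54.
The taxi ride starts at 16:54 − 10 min = 16:44.
Baggage claim starts at 16:44 + 10 min = 16:54.
The taxi ride starts at 16:44 and baggage claim starts at 16:54, so the taxi ride is first.

the taxi ride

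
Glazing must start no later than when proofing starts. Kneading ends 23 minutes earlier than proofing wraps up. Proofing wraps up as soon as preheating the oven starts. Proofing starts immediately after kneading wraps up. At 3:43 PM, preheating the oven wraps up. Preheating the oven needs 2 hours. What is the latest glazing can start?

Preheating the oven starts at 3:43 PM − 120 min = 1:43 PM.
So proofing ends at 1:43 PM.
Kneading ends at 1:43 PM − 23 min = 1:20 PM.
So proofing starts at 1:20 PM.
Glazing is bounded by proofing, so the latest it can start is 1:20 PM.

1:20 PM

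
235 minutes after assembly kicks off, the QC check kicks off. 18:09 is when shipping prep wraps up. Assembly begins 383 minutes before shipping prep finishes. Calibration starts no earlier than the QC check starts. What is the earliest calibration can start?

15:41

Assembly starts at 18:09 − 383 min = 11:46.
The QC check starts at 11:46 + 235 min = 15:41.
Calibration is bounded by the QC check, so the earliest it can start is 15:41.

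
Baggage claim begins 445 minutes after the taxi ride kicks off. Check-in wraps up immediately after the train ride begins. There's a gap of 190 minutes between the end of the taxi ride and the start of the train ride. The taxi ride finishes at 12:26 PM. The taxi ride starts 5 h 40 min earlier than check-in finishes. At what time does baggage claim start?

The train ride starts at 12:26 PM + 190 min = 3:36 PM.
So check-in ends at 3:36 PM.
The taxi ride starts at 3:36 PM − 340 min = 9:56 AM.
Baggage claim starts at 9:56 AM + 445 min = 5:21 PM.

5:21 PM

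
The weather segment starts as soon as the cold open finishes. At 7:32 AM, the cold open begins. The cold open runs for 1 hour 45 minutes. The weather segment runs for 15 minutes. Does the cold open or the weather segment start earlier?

The cold open ends at 7:32 AM + 105 min = 9:17 AM.
So the weather segment starts at 9:17 AM.
The cold open starts at 7:32 AM and the weather segment starts at 9:17 AM, so the cold open is first.

the cold open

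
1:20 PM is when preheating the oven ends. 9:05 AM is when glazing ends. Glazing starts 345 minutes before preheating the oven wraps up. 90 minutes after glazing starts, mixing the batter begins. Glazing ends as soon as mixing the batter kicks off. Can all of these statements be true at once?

Yes

Glazing starts at 1:20 PM − 345 min = 7:35 AM.
Mixing the batter starts at 7:35 AM + 90 min = 9:05 AM.
So glazing ends at 9:05 AM.
That matches the stated 9:05 AM, so the schedule is consistent.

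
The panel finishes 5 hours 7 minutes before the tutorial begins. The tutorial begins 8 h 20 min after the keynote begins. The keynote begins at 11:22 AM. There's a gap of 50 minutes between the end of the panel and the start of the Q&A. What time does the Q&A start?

3:25 PM

The tutorial starts at 11:22 AM + 500 min = 7:42 PM.
The panel ends at 7:42 PM − 307 min = 2:35 PM.
The Q&A starts at 2:35 PM + 50 min = 3:25 PM.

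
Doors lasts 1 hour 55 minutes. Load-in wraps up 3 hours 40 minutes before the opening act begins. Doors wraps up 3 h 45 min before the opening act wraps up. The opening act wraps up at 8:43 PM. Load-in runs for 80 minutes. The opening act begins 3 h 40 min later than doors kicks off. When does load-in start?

Doors ends at 8:43 PM − 225 min = 4:58 PM.
Doors starts at 4:58 PM − 115 min = 3:03 PM.
The opening act starts at 3:03 PM + 220 min = 6:43 PM.
Load-in ends at 6:43 PM − 220 min = 3:03 PM.
Load-in starts at 3:03 PM − 80 min = 1:43 PM.

1:43 PM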